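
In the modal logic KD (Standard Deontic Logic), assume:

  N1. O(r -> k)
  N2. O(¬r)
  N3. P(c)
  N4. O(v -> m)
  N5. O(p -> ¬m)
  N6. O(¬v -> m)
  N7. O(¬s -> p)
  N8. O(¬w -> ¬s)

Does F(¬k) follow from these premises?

Premise 1 is O(r -> k), but O(r) is not derivable from the premises, so it does not yield O(k).
No other premise forces O(k). An ideal world satisfying every premise can still have ¬k true, so F(¬k) is not derivable.

No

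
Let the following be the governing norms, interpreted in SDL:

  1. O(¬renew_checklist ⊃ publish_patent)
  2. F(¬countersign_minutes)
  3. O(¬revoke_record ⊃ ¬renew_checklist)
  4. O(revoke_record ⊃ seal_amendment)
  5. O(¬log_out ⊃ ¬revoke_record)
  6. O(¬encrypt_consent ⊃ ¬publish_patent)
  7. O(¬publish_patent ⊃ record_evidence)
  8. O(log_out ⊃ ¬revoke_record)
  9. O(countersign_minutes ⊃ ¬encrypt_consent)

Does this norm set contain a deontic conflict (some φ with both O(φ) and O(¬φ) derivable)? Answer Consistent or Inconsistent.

By case analysis on ¬log_out: premise 5 gives O(¬log_out ⊃ ¬revoke_record) and premise 8 gives O(log_out ⊃ ¬revoke_record), so O(¬revoke_record) either way.
From O(¬revoke_record) and premise 3, O(¬revoke_record ⊃ ¬renew_checklist), we obtain O(¬renew_checklist).
With premise 1, O(¬renew_checklist ⊃ publish_patent), the K-axiom yields O(publish_patent).
Premise 6, O(¬encrypt_consent ⊃ ¬publish_patent), contraposes to O(publish_patent ⊃ encrypt_consent); with O(publish_patent) we get O(encrypt_consent).
Premise 9 is O(countersign_minutes ⊃ ¬encrypt_consent); contrapositively O(encrypt_consent ⊃ ¬countersign_minutes). Since O(encrypt_consent) holds, K gives O(¬countersign_minutes).
But premise 2, F(¬countersign_minutes), means O(countersign_minutes).
We now have both O(¬countersign_minutes) and O(countersign_minutes) — countersign_minutes is simultaneously obligatory and forbidden, violating the D-axiom.

Inconsistent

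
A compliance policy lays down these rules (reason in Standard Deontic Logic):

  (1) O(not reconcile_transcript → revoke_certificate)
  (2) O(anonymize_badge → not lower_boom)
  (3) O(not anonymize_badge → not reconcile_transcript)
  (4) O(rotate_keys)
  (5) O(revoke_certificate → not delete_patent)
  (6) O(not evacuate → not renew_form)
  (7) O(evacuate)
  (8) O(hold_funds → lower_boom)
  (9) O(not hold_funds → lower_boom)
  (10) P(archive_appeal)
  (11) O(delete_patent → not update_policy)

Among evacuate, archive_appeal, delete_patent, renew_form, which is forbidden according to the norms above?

delete_patent

Premises 9 and 8 are O(not hold_funds → lower_boom) and O(hold_funds → lower_boom); every ideal world satisfies not hold_funds or hold_funds, so in either case lower_boom holds — hence O(lower_boom).
Premise 2, O(anonymize_badge → not lower_boom), contraposes to O(lower_boom → not anonymize_badge); with O(lower_boom) we get O(not anonymize_badge).
Applying K to premise 3 (O(not anonymize_badge → not reconcile_transcript)) and O(not anonymize_badge) yields O(not reconcile_transcript).
With premise 1, O(not reconcile_transcript → revoke_certificate), the K-axiom yields O(revoke_certificate).
With premise 5, O(revoke_certificate → not delete_patent), the K-axiom yields O(not delete_patent).
So O(not delete_patent) holds, i.e. delete_patent is forbidden. None of the other listed options is forbidden under the premises.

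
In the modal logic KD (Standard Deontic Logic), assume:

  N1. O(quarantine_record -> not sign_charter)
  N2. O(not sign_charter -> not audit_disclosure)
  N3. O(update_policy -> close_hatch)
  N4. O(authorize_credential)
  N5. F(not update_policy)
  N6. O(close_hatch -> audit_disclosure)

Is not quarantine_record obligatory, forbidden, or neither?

Obligatory

F(not update_policy) at premise 5 means O(update_policy).
With premise 3, O(update_policy -> close_hatch), the K-axiom yields O(close_hatch).
Premise 6 is O(close_hatch -> audit_disclosure); since O(close_hatch), deontic closure gives O(audit_disclosure).
Premise 2, O(not sign_charter -> not audit_disclosure), contraposes to O(audit_disclosure -> sign_charter); with O(audit_disclosure) we get O(sign_charter).
Premise 1, O(quarantine_record -> not sign_charter), contraposes to O(sign_charter -> not quarantine_record); with O(sign_charter) we get O(not quarantine_record).
Premise 4 does not contribute to this derivation.
Hence not quarantine_record is obligatory.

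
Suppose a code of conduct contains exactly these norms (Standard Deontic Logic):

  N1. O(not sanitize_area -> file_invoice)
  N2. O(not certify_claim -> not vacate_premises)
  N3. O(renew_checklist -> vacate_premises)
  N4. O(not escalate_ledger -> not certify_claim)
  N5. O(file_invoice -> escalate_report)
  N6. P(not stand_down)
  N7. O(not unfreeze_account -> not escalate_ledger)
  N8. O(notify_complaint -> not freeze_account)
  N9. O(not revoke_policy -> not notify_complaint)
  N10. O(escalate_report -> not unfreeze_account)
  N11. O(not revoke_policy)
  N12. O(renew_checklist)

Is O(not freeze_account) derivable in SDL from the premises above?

Premise 8 is O(notify_complaint -> not freeze_account), but O(notify_complaint) is not derivable from the premises, so it does not yield O(not freeze_account).
No other premise forces O(not freeze_account). An ideal world satisfying every premise can still have not freeze_account false, so O(not freeze_account) is not derivable.

No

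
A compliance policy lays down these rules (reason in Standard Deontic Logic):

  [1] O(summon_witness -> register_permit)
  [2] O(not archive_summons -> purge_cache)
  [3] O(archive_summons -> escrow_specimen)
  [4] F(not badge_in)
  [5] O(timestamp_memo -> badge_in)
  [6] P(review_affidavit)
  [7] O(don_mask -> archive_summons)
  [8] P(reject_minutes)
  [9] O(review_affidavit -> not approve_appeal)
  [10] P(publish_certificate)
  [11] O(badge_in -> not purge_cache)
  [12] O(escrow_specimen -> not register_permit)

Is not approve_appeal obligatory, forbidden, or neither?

Premise 9 is O(review_affidavit -> not approve_appeal), but O(review_affidavit) is not derivable from the premises (the permission P(review_affidavit) asserts only not O(not review_affidavit), not O(review_affidavit)), so it does not yield O(not approve_appeal).
No premise or chain of K-axiom applications forces O(not approve_appeal), and none forces O(approve_appeal). So not approve_appeal is neither obligatory nor forbidden under these norms.

Neither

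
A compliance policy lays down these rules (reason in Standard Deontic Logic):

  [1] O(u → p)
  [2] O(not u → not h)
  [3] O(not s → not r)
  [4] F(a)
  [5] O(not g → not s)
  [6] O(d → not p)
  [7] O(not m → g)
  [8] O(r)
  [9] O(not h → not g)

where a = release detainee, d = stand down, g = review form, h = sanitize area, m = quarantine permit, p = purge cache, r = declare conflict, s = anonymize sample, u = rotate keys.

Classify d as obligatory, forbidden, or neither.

From premise 8 we have O(r).
Premise 3 is O(not s → not r); contrapositively O(r → s). Since O(r) holds, K gives O(s).
Premise 5 is O(not g → not s); contrapositively O(s → g). Since O(s) holds, K gives O(g).
Premise 9 is O(not h → not g); contrapositively O(g → h). Since O(g) holds, K gives O(h).
Premise 2, O(not u → not h), contraposes to O(h → u); with O(h) we get O(u).
Applying K to premise 1 (O(u → p)) and O(u) yields O(p).
Premise 6, O(d → not p), contraposes to O(p → not d); with O(p) we get O(not d).
Premises 4, 7 do not contribute to this derivation.
Thus O(not d), which is F(d): d is forbidden.

Forbidden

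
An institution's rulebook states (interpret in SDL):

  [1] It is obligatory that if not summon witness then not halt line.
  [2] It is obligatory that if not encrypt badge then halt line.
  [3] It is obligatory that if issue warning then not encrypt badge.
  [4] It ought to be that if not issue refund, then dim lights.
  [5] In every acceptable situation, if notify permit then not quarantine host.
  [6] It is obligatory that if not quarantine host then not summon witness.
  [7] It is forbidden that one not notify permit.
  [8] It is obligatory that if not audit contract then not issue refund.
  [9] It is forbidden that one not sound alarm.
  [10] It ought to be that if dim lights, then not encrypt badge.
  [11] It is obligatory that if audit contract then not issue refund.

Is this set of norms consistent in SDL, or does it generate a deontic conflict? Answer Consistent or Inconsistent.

Inconsistent

Premises 8 and 11 are O(¬audit_contract → ¬issue_refund) and O(audit_contract → ¬issue_refund); every ideal world satisfies ¬audit_contract or audit_contract, so in either case ¬issue_refund holds — hence O(¬issue_refund).
Premise 4 is O(¬issue_refund → dim_lights); since O(¬issue_refund), deontic closure gives O(dim_lights).
Applying K to premise 10 (O(dim_lights → ¬encrypt_badge)) and O(dim_lights) yields O(¬encrypt_badge).
Applying K to premise 2 (O(¬encrypt_badge → halt_line)) and O(¬encrypt_badge) yields O(halt_line).
Premise 1, O(¬summon_witness → ¬halt_line), contraposes to O(halt_line → summon_witness); with O(halt_line) we get O(summon_witness).
Premise 6, O(¬quarantine_host → ¬summon_witness), contraposes to O(summon_witness → quarantine_host); with O(summon_witness) we get O(quarantine_host).
Premise 5, O(notify_permit → ¬quarantine_host), contraposes to O(quarantine_host → ¬notify_permit); with O(quarantine_host) we get O(¬notify_permit).
Yet premise 7 is F(¬notify_permit), i.e. O(notify_permit).
We now have both O(¬notify_permit) and O(notify_permit) — notify_permit is simultaneously obligatory and forbidden, violating the D-axiom.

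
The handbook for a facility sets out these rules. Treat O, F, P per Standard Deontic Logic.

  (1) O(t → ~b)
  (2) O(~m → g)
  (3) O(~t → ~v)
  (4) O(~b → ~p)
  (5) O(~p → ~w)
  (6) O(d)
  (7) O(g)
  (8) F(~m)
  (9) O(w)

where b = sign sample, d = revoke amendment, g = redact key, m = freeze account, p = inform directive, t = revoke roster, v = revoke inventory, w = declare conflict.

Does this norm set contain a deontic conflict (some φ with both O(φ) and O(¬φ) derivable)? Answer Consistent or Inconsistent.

Consistent

Premise 2 is O(~m → g); even if O(g) held, inferring O(~m) would be affirming the consequent — invalid.
So O(~m) is not derivable, and the apparent clash with O(m) does not arise.
A world satisfying every obligation exists (e.g. b=true, d=true, g=true, m=true, p=true, t=false, v=false, w=true); no atom is both obligatory and forbidden, so the set is consistent.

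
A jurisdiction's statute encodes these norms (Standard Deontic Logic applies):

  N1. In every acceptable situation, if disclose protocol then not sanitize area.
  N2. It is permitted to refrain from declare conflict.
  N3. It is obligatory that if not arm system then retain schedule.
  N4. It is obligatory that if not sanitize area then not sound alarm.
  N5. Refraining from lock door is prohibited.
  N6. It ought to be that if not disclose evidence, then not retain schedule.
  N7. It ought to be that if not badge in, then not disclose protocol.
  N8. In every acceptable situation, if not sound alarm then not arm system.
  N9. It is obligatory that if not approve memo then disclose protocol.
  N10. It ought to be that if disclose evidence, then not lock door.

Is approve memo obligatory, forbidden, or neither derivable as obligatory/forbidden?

Premise 5, F(¬lock_door), is equivalent to O(lock_door).
Premise 10, O(disclose_evidence → ¬lock_door), contraposes to O(lock_door → ¬disclose_evidence); with O(lock_door) we get O(¬disclose_evidence).
Premise 6 is O(¬disclose_evidence → ¬retain_schedule); since O(¬disclose_evidence), deontic closure gives O(¬retain_schedule).
The contrapositive of premise 3 (O(¬arm_system → retain_schedule)) is O(¬retain_schedule → arm_system), and O(¬retain_schedule) is already established, so O(arm_system).
Premise 8 is O(¬sound_alarm → ¬arm_system); contrapositively O(arm_system → sound_alarm). Since O(arm_system) holds, K gives O(sound_alarm).
Premise 4 is O(¬sanitize_area → ¬sound_alarm); contrapositively O(sound_alarm → sanitize_area). Since O(sound_alarm) holds, K gives O(sanitize_area).
Premise 1 is O(disclose_protocol → ¬sanitize_area); contrapositively O(sanitize_area → ¬disclose_protocol). Since O(sanitize_area) holds, K gives O(¬disclose_protocol).
The contrapositive of premise 9 (O(¬approve_memo → disclose_protocol)) is O(¬disclose_protocol → approve_memo), and O(¬disclose_protocol) is already established, so O(approve_memo).
Premises 2, 7 do not contribute to this derivation.
Hence approve_memo is obligatory.

Obligatory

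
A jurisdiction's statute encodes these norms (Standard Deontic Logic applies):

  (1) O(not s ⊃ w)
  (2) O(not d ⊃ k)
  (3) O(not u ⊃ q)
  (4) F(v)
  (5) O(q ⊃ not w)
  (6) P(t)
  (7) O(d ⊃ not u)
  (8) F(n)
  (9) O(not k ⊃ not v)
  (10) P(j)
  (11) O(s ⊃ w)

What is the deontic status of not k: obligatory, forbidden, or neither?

By case analysis on not s: premise 1 gives O(not s ⊃ w) and premise 11 gives O(s ⊃ w), so O(w) either way.
Premise 5 is O(q ⊃ not w); contrapositively O(w ⊃ not q). Since O(w) holds, K gives O(not q).
The contrapositive of premise 3 (O(not u ⊃ q)) is O(not q ⊃ u), and O(not q) is already established, so O(u).
Premise 7 is O(d ⊃ not u); contrapositively O(u ⊃ not d). Since O(u) holds, K gives O(not d).
Applying K to premise 2 (O(not d ⊃ k)) and O(not d) yields O(k).
Premises 4, 6, 8, 9, 10 do not contribute to this derivation.
Thus O(k), which is F(not k): not k is forbidden.

Forbidden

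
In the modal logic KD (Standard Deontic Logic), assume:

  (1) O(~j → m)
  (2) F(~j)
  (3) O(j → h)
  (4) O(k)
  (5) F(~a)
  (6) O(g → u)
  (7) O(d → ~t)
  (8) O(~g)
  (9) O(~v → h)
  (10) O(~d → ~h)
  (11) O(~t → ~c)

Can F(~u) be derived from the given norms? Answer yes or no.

Premise 6 is O(g → u), but O(g) is not derivable from the premises, so it does not yield O(u).
No other premise forces O(u). An ideal world satisfying every premise can still have ~u true, so F(~u) is not derivable.

No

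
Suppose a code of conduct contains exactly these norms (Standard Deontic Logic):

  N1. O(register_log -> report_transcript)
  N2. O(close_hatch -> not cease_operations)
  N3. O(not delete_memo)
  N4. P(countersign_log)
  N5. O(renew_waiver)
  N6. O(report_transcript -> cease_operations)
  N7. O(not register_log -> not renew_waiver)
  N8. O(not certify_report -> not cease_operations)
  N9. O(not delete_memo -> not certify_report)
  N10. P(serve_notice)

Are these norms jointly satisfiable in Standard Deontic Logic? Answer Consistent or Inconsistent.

Inconsistent

From premise 3 we have O(not delete_memo).
From O(not delete_memo) and premise 9, O(not delete_memo -> not certify_report), we obtain O(not certify_report).
With premise 8, O(not certify_report -> not cease_operations), the K-axiom yields O(not cease_operations).
Premise 6, O(report_transcript -> cease_operations), contraposes to O(not cease_operations -> not report_transcript); with O(not cease_operations) we get O(not report_transcript).
The contrapositive of premise 1 (O(register_log -> report_transcript)) is O(not report_transcript -> not register_log), and O(not report_transcript) is already established, so O(not register_log).
Applying K to premise 7 (O(not register_log -> not renew_waiver)) and O(not register_log) yields O(not renew_waiver).
Yet premise 5 states O(renew_waiver).
We now have both O(not renew_waiver) and O(renew_waiver) — renew_waiver is simultaneously obligatory and forbidden, violating the D-axiom.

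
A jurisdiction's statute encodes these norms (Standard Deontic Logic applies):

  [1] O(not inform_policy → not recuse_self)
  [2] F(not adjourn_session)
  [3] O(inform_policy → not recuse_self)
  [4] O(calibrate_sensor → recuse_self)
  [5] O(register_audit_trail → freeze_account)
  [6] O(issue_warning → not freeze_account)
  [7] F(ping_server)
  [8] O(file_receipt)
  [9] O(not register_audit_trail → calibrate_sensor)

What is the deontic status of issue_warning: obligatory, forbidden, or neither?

Forbidden

Premises 3 and 1 cover both cases: O(inform_policy → not recuse_self) and O(not inform_policy → not recuse_self). Since inform_policy ∨ not inform_policy is a tautology, O(not recuse_self) follows.
Premise 4 is O(calibrate_sensor → recuse_self); contrapositively O(not recuse_self → not calibrate_sensor). Since O(not recuse_self) holds, K gives O(not calibrate_sensor).
The contrapositive of premise 9 (O(not register_audit_trail → calibrate_sensor)) is O(not calibrate_sensor → register_audit_trail), and O(not calibrate_sensor) is already established, so O(register_audit_trail).
From O(register_audit_trail) and premise 5, O(register_audit_trail → freeze_account), we obtain O(freeze_account).
Premise 6 is O(issue_warning → not freeze_account); contrapositively O(freeze_account → not issue_warning). Since O(freeze_account) holds, K gives O(not issue_warning).
Premises 2, 7, 8 do not contribute to this derivation.
Thus O(not issue_warning), which is F(issue_warning): issue_warning is forbidden.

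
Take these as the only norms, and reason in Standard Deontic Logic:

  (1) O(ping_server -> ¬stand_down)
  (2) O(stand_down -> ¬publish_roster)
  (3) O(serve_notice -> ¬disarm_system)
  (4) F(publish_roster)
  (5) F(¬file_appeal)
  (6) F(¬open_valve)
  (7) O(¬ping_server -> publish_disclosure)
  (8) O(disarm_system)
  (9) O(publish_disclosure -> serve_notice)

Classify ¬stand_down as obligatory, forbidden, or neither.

From premise 8 we have O(disarm_system).
Premise 3, O(serve_notice -> ¬disarm_system), contraposes to O(disarm_system -> ¬serve_notice); with O(disarm_system) we get O(¬serve_notice).
Premise 9, O(publish_disclosure -> serve_notice), contraposes to O(¬serve_notice -> ¬publish_disclosure); with O(¬serve_notice) we get O(¬publish_disclosure).
Premise 7, O(¬ping_server -> publish_disclosure), contraposes to O(¬publish_disclosure -> ping_server); with O(¬publish_disclosure) we get O(ping_server).
Premise 1 is O(ping_server -> ¬stand_down); since O(ping_server), deontic closure gives O(¬stand_down).
Premises 2, 4, 5, 6 do not contribute to this derivation.
Hence ¬stand_down is obligatory.

Obligatory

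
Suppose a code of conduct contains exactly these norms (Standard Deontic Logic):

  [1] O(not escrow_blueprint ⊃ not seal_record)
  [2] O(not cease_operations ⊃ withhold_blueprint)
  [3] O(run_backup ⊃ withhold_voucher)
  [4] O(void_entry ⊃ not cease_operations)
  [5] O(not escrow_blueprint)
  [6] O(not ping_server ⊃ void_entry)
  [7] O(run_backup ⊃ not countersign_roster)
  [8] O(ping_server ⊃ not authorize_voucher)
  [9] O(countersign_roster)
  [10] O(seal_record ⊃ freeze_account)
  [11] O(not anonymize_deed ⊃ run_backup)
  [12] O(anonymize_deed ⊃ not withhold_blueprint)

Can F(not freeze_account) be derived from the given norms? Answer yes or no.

No

Premise 10 is O(seal_record ⊃ freeze_account), but O(seal_record) is not derivable from the premises, so it does not yield O(freeze_account).
No other premise forces O(freeze_account). An ideal world satisfying every premise can still have not freeze_account true, so F(not freeze_account) is not derivable.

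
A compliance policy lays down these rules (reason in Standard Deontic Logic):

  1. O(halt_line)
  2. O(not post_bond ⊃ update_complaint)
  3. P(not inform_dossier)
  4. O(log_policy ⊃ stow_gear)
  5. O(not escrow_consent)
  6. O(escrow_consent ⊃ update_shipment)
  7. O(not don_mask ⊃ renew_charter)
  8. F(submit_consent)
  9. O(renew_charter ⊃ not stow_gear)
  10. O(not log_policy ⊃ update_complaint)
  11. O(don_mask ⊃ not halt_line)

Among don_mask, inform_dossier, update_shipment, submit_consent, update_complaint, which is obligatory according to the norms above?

From premise 1 we have O(halt_line).
Premise 11 is O(don_mask ⊃ not halt_line); contrapositively O(halt_line ⊃ not don_mask). Since O(halt_line) holds, K gives O(not don_mask).
Applying K to premise 7 (O(not don_mask ⊃ renew_charter)) and O(not don_mask) yields O(renew_charter).
With premise 9, O(renew_charter ⊃ not stow_gear), the K-axiom yields O(not stow_gear).
Premise 4, O(log_policy ⊃ stow_gear), contraposes to O(not stow_gear ⊃ not log_policy); with O(not stow_gear) we get O(not log_policy).
Premise 10 is O(not log_policy ⊃ update_complaint); since O(not log_policy), deontic closure gives O(update_complaint).
So O(update_complaint) holds — update_complaint is obligatory. None of the other listed options is made obligatory by any chain of premises.

update_complaint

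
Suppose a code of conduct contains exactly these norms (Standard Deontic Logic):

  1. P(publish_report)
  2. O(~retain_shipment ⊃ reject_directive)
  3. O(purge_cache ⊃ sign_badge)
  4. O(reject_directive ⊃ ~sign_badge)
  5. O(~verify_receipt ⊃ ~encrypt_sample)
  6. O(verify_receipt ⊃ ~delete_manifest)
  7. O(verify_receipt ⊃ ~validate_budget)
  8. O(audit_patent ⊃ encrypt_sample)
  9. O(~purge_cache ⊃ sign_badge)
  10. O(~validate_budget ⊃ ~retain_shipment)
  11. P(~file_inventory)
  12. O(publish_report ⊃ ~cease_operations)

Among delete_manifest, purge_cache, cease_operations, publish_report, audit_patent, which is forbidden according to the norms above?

audit_patent

Premises 9 and 3 are O(~purge_cache ⊃ sign_badge) and O(purge_cache ⊃ sign_badge); every ideal world satisfies ~purge_cache or purge_cache, so in either case sign_badge holds — hence O(sign_badge).
Premise 4 is O(reject_directive ⊃ ~sign_badge); contrapositively O(sign_badge ⊃ ~reject_directive). Since O(sign_badge) holds, K gives O(~reject_directive).
Premise 2 is O(~retain_shipment ⊃ reject_directive); contrapositively O(~reject_directive ⊃ retain_shipment). Since O(~reject_directive) holds, K gives O(retain_shipment).
Premise 10 is O(~validate_budget ⊃ ~retain_shipment); contrapositively O(retain_shipment ⊃ validate_budget). Since O(retain_shipment) holds, K gives O(validate_budget).
Premise 7 is O(verify_receipt ⊃ ~validate_budget); contrapositively O(validate_budget ⊃ ~verify_receipt). Since O(validate_budget) holds, K gives O(~verify_receipt).
With premise 5, O(~verify_receipt ⊃ ~encrypt_sample), the K-axiom yields O(~encrypt_sample).
Premise 8 is O(audit_patent ⊃ encrypt_sample); contrapositively O(~encrypt_sample ⊃ ~audit_patent). Since O(~encrypt_sample) holds, K gives O(~audit_patent).
So O(~audit_patent) holds, i.e. audit_patent is forbidden. None of the other listed options is forbidden under the premises.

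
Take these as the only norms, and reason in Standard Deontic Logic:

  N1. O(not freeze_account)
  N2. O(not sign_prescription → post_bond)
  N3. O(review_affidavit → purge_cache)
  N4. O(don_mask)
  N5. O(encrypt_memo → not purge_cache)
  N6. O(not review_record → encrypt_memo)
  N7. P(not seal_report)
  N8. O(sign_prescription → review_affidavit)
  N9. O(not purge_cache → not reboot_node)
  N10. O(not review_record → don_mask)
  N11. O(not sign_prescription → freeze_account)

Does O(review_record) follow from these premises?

Yes

From premise 1 we have O(not freeze_account).
The contrapositive of premise 11 (O(not sign_prescription → freeze_account)) is O(not freeze_account → sign_prescription), and O(not freeze_account) is already established, so O(sign_prescription).
Premise 8 is O(sign_prescription → review_affidavit); since O(sign_prescription), deontic closure gives O(review_affidavit).
Applying K to premise 3 (O(review_affidavit → purge_cache)) and O(review_affidavit) yields O(purge_cache).
Premise 5 is O(encrypt_memo → not purge_cache); contrapositively O(purge_cache → not encrypt_memo). Since O(purge_cache) holds, K gives O(not encrypt_memo).
Premise 6 is O(not review_record → encrypt_memo); contrapositively O(not encrypt_memo → review_record). Since O(not encrypt_memo) holds, K gives O(review_record).
Premises 2, 4, 7, 9, 10 do not contribute to this derivation.
So O(review_record) follows.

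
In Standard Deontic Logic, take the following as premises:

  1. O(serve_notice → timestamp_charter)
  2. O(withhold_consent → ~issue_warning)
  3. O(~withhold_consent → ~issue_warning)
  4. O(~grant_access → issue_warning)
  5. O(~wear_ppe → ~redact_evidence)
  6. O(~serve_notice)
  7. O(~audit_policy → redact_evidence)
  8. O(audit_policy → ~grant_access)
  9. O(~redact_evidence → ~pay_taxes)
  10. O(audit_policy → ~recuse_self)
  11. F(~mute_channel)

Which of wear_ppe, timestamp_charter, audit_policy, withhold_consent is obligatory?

Premises 2 and 3 are O(withhold_consent → ~issue_warning) and O(~withhold_consent → ~issue_warning); every ideal world satisfies withhold_consent or ~withhold_consent, so in either case ~issue_warning holds — hence O(~issue_warning).
Premise 4 is O(~grant_access → issue_warning); contrapositively O(~issue_warning → grant_access). Since O(~issue_warning) holds, K gives O(grant_access).
Premise 8, O(audit_policy → ~grant_access), contraposes to O(grant_access → ~audit_policy); with O(grant_access) we get O(~audit_policy).
From O(~audit_policy) and premise 7, O(~audit_policy → redact_evidence), we obtain O(redact_evidence).
Premise 5, O(~wear_ppe → ~redact_evidence), contraposes to O(redact_evidence → wear_ppe); with O(redact_evidence) we get O(wear_ppe).
So O(wear_ppe) holds — wear_ppe is obligatory. None of the other listed options is made obligatory by any chain of premises.

wear_ppe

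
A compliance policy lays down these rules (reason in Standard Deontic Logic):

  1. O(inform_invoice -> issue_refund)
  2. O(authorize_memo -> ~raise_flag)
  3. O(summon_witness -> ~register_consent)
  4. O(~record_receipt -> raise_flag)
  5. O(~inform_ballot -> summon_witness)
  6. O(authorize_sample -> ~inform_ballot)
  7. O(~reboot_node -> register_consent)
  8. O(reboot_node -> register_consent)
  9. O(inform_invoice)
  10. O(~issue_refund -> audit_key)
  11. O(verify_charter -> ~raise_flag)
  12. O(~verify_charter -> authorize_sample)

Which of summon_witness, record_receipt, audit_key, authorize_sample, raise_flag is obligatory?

By case analysis on ~reboot_node: premise 7 gives O(~reboot_node -> register_consent) and premise 8 gives O(reboot_node -> register_consent), so O(register_consent) either way.
Premise 3 is O(summon_witness -> ~register_consent); contrapositively O(register_consent -> ~summon_witness). Since O(register_consent) holds, K gives O(~summon_witness).
The contrapositive of premise 5 (O(~inform_ballot -> summon_witness)) is O(~summon_witness -> inform_ballot), and O(~summon_witness) is already established, so O(inform_ballot).
The contrapositive of premise 6 (O(authorize_sample -> ~inform_ballot)) is O(inform_ballot -> ~authorize_sample), and O(inform_ballot) is already established, so O(~authorize_sample).
Premise 12 is O(~verify_charter -> authorize_sample); contrapositively O(~authorize_sample -> verify_charter). Since O(~authorize_sample) holds, K gives O(verify_charter).
Premise 11 is O(verify_charter -> ~raise_flag); since O(verify_charter), deontic closure gives O(~raise_flag).
Premise 4, O(~record_receipt -> raise_flag), contraposes to O(~raise_flag -> record_receipt); with O(~raise_flag) we get O(record_receipt).
So O(record_receipt) holds — record_receipt is obligatory. None of the other listed options is made obligatory by any chain of premises.

record_receipt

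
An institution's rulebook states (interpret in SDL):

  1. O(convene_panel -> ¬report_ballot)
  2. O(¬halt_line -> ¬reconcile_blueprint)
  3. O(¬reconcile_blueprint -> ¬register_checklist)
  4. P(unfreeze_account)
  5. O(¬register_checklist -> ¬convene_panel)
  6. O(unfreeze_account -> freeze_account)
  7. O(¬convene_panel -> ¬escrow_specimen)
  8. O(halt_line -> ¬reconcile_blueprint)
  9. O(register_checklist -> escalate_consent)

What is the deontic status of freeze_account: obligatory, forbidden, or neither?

Neither

Premise 6 is O(unfreeze_account -> freeze_account), but O(unfreeze_account) is not derivable from the premises (the permission P(unfreeze_account) asserts only ¬O(¬unfreeze_account), not O(unfreeze_account)), so it does not yield O(freeze_account).
No premise or chain of K-axiom applications forces O(freeze_account), and none forces O(¬freeze_account). So freeze_account is neither obligatory nor forbidden under these norms.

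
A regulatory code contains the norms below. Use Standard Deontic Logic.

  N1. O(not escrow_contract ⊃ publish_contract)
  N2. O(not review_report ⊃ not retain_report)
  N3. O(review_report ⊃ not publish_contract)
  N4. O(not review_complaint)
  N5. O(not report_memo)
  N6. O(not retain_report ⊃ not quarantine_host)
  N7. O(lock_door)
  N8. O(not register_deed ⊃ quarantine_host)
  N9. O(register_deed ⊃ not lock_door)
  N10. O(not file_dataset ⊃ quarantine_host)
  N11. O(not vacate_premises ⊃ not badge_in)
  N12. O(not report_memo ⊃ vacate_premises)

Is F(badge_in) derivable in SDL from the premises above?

Premise 11 is O(not vacate_premises ⊃ not badge_in), but O(not vacate_premises) is not derivable from the premises, so it does not yield O(not badge_in).
No other premise forces O(not badge_in). An ideal world satisfying every premise can still have badge_in true, so F(badge_in) is not derivable.

No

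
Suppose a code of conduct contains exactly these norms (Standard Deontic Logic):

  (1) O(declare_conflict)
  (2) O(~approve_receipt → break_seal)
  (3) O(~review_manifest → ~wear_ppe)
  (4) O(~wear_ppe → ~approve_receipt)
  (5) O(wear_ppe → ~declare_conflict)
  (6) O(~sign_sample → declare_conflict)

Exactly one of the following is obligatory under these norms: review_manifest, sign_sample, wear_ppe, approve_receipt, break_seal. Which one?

break_seal

Premise 1 states O(declare_conflict) outright.
Premise 5, O(wear_ppe → ~declare_conflict), contraposes to O(declare_conflict → ~wear_ppe); with O(declare_conflict) we get O(~wear_ppe).
With premise 4, O(~wear_ppe → ~approve_receipt), the K-axiom yields O(~approve_receipt).
With premise 2, O(~approve_receipt → break_seal), the K-axiom yields O(break_seal).
So O(break_seal) holds — break_seal is obligatory. None of the other listed options is made obligatory by any chain of premises.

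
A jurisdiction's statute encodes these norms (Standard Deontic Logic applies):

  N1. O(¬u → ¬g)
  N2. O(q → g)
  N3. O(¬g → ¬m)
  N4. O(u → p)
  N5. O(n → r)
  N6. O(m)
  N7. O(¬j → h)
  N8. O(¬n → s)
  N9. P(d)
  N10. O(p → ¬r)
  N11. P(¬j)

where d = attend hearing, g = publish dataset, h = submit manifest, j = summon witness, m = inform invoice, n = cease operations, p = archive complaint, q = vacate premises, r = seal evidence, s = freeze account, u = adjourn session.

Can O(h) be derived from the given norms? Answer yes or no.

No

Premise 7 is O(¬j → h), but O(¬j) is not derivable from the premises (the permission P(¬j) asserts only ¬O(j), not O(¬j)), so it does not yield O(h).
No other premise forces O(h). An ideal world satisfying every premise can still have h false, so O(h) is not derivable.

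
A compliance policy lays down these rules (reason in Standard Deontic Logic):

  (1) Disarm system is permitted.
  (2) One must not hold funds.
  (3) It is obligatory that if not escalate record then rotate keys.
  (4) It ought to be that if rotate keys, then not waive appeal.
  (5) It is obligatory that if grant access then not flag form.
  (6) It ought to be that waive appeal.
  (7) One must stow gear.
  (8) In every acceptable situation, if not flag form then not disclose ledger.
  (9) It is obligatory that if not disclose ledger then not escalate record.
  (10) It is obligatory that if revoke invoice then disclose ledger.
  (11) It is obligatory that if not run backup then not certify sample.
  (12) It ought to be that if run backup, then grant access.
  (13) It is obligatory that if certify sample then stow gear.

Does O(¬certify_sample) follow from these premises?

Yes

From premise 6 we have O(waive_appeal).
The contrapositive of premise 4 (O(rotate_keys → ¬waive_appeal)) is O(waive_appeal → ¬rotate_keys), and O(waive_appeal) is already established, so O(¬rotate_keys).
Premise 3 is O(¬escalate_record → rotate_keys); contrapositively O(¬rotate_keys → escalate_record). Since O(¬rotate_keys) holds, K gives O(escalate_record).
Premise 9 is O(¬disclose_ledger → ¬escalate_record); contrapositively O(escalate_record → disclose_ledger). Since O(escalate_record) holds, K gives O(disclose_ledger).
The contrapositive of premise 8 (O(¬flag_form → ¬disclose_ledger)) is O(disclose_ledger → flag_form), and O(disclose_ledger) is already established, so O(flag_form).
Premise 5 is O(grant_access → ¬flag_form); contrapositively O(flag_form → ¬grant_access). Since O(flag_form) holds, K gives O(¬grant_access).
Premise 12 is O(run_backup → grant_access); contrapositively O(¬grant_access → ¬run_backup). Since O(¬grant_access) holds, K gives O(¬run_backup).
With premise 11, O(¬run_backup → ¬certify_sample), the K-axiom yields O(¬certify_sample).
Premises 1, 2, 7, 10, 13 do not contribute to this derivation.
So O(¬certify_sample) follows.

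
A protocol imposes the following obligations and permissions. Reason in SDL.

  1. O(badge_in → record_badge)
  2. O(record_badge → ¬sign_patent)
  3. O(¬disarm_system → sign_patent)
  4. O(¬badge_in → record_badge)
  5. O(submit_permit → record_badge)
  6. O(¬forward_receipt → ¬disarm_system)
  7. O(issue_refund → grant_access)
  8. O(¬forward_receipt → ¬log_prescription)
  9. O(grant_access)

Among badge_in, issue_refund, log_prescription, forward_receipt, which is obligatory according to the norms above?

forward_receipt

Premises 4 and 1 cover both cases: O(¬badge_in → record_badge) and O(badge_in → record_badge). Since ¬badge_in ∨ badge_in is a tautology, O(record_badge) follows.
With premise 2, O(record_badge → ¬sign_patent), the K-axiom yields O(¬sign_patent).
Premise 3, O(¬disarm_system → sign_patent), contraposes to O(¬sign_patent → disarm_system); with O(¬sign_patent) we get O(disarm_system).
Premise 6 is O(¬forward_receipt → ¬disarm_system); contrapositively O(disarm_system → forward_receipt). Since O(disarm_system) holds, K gives O(forward_receipt).
So O(forward_receipt) holds — forward_receipt is obligatory. None of the other listed options is made obligatory by any chain of premises.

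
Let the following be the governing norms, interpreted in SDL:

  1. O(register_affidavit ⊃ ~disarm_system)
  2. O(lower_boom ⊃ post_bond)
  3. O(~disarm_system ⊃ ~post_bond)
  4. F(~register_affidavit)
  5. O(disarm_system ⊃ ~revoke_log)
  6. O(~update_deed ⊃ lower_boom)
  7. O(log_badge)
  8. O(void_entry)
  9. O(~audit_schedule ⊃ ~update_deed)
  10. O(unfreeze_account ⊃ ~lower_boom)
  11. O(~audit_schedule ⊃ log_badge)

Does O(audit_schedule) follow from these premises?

Premise 4 is F(~register_affidavit), i.e. O(register_affidavit).
From O(register_affidavit) and premise 1, O(register_affidavit ⊃ ~disarm_system), we obtain O(~disarm_system).
From O(~disarm_system) and premise 3, O(~disarm_system ⊃ ~post_bond), we obtain O(~post_bond).
Premise 2 is O(lower_boom ⊃ post_bond); contrapositively O(~post_bond ⊃ ~lower_boom). Since O(~post_bond) holds, K gives O(~lower_boom).
Premise 6, O(~update_deed ⊃ lower_boom), contraposes to O(~lower_boom ⊃ update_deed); with O(~lower_boom) we get O(update_deed).
Premise 9 is O(~audit_schedule ⊃ ~update_deed); contrapositively O(update_deed ⊃ audit_schedule). Since O(update_deed) holds, K gives O(audit_schedule).
Premises 5, 7, 8, 10, 11 do not contribute to this derivation.
So O(audit_schedule) follows.

Yes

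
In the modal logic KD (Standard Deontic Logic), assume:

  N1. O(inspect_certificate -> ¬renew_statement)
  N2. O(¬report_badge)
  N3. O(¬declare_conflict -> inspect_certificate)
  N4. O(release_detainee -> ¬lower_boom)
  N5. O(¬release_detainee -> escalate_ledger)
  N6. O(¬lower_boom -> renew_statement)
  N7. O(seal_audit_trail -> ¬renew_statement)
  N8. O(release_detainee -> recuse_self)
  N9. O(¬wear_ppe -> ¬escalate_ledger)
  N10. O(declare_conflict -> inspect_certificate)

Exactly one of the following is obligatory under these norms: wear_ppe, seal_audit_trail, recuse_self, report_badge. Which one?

Premises 3 and 10 are O(¬declare_conflict -> inspect_certificate) and O(declare_conflict -> inspect_certificate); every ideal world satisfies ¬declare_conflict or declare_conflict, so in either case inspect_certificate holds — hence O(inspect_certificate).
From O(inspect_certificate) and premise 1, O(inspect_certificate -> ¬renew_statement), we obtain O(¬renew_statement).
The contrapositive of premise 6 (O(¬lower_boom -> renew_statement)) is O(¬renew_statement -> lower_boom), and O(¬renew_statement) is already established, so O(lower_boom).
The contrapositive of premise 4 (O(release_detainee -> ¬lower_boom)) is O(lower_boom -> ¬release_detainee), and O(lower_boom) is already established, so O(¬release_detainee).
With premise 5, O(¬release_detainee -> escalate_ledger), the K-axiom yields O(escalate_ledger).
The contrapositive of premise 9 (O(¬wear_ppe -> ¬escalate_ledger)) is O(escalate_ledger -> wear_ppe), and O(escalate_ledger) is already established, so O(wear_ppe).
So O(wear_ppe) holds — wear_ppe is obligatory. None of the other listed options is made obligatory by any chain of premises.

wear_ppe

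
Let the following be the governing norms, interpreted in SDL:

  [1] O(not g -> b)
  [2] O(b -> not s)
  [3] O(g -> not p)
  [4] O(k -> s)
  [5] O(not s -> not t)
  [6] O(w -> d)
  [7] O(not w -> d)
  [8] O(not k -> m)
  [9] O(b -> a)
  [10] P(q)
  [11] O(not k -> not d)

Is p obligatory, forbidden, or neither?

Premises 7 and 6 cover both cases: O(not w -> d) and O(w -> d). Since not w ∨ w is a tautology, O(d) follows.
Premise 11 is O(not k -> not d); contrapositively O(d -> k). Since O(d) holds, K gives O(k).
Premise 4 is O(k -> s); since O(k), deontic closure gives O(s).
Premise 2, O(b -> not s), contraposes to O(s -> not b); with O(s) we get O(not b).
Premise 1 is O(not g -> b); contrapositively O(not b -> g). Since O(not b) holds, K gives O(g).
Applying K to premise 3 (O(g -> not p)) and O(g) yields O(not p).
Premises 5, 8, 9, 10 do not contribute to this derivation.
Thus O(not p), which is F(p): p is forbidden.

Forbidden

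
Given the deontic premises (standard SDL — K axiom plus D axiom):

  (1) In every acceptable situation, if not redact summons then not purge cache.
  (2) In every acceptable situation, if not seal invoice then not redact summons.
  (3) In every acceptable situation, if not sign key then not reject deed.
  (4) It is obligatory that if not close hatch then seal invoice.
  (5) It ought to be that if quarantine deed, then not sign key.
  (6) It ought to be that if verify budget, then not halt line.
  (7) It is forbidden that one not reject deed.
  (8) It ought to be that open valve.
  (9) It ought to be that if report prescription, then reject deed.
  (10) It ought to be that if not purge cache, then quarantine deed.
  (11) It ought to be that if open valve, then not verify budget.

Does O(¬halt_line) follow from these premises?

No

Premise 6 is O(verify_budget → ¬halt_line), but O(verify_budget) is not derivable from the premises, so it does not yield O(¬halt_line).
No other premise forces O(¬halt_line). An ideal world satisfying every premise can still have ¬halt_line false, so O(¬halt_line) is not derivable.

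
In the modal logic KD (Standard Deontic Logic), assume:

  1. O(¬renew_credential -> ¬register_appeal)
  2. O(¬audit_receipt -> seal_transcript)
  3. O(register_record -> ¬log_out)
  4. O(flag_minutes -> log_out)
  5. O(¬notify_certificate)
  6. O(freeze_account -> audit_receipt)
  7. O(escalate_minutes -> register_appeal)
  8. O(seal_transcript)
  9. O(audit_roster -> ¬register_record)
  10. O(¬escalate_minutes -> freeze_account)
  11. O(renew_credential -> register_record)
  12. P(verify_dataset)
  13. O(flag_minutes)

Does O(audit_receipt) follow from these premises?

Yes

Premise 13 states O(flag_minutes) outright.
Applying K to premise 4 (O(flag_minutes -> log_out)) and O(flag_minutes) yields O(log_out).
The contrapositive of premise 3 (O(register_record -> ¬log_out)) is O(log_out -> ¬register_record), and O(log_out) is already established, so O(¬register_record).
The contrapositive of premise 11 (O(renew_credential -> register_record)) is O(¬register_record -> ¬renew_credential), and O(¬register_record) is already established, so O(¬renew_credential).
From O(¬renew_credential) and premise 1, O(¬renew_credential -> ¬register_appeal), we obtain O(¬register_appeal).
Premise 7 is O(escalate_minutes -> register_appeal); contrapositively O(¬register_appeal -> ¬escalate_minutes). Since O(¬register_appeal) holds, K gives O(¬escalate_minutes).
Premise 10 is O(¬escalate_minutes -> freeze_account); since O(¬escalate_minutes), deontic closure gives O(freeze_account).
Premise 6 is O(freeze_account -> audit_receipt); since O(freeze_account), deontic closure gives O(audit_receipt).
Premises 2, 5, 8, 9, 12 do not contribute to this derivation.
So O(audit_receipt) follows.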